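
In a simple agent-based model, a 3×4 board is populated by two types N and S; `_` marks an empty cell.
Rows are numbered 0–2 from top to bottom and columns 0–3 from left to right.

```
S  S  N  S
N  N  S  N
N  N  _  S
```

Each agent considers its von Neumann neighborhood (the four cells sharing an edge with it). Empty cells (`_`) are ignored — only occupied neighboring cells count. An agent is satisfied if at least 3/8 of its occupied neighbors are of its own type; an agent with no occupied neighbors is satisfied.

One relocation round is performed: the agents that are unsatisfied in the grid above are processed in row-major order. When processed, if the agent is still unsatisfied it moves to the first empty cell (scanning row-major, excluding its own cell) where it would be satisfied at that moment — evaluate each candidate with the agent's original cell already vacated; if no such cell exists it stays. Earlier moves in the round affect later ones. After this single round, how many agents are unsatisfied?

Initially unsatisfied (in order): (0,1), (0,2), (0,3), (1,2), (1,3), (2,3).
  (0,1) → (2,2).
  (0,2) → (0,1).
  (0,3) → (0,2).
  (1,2): now satisfied by earlier moves; stays.
  (1,3): no empty cell satisfies it; stays.
  (2,3): now satisfied by earlier moves; stays.
Resulting grid:
S N S _
N N S N
N N S S
Unsatisfied now: (0,0), (0,1), (1,3).

3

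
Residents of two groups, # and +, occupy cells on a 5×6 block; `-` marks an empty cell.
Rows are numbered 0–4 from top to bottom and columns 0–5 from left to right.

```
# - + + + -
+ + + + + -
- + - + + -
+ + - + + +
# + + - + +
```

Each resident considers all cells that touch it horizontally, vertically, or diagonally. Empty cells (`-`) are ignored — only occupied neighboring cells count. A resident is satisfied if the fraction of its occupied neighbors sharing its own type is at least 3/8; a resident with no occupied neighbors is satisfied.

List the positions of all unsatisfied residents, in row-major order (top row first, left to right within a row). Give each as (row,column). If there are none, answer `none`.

(0,0), (4,0)

Row 0: (0,0)# 0/2 ✗ · (0,2)+ 4/4 ✓ · (0,3)+ 5/5 ✓ · (0,4)+ 3/3 ✓
Row 1: (1,0)+ 2/3 ✓ · (1,1)+ 4/5 ✓ · (1,2)+ 6/6 ✓ · (1,3)+ 7/7 ✓ · (1,4)+ 5/5 ✓
Row 2: (2,1)+ 5/5 ✓ · (2,3)+ 6/6 ✓ · (2,4)+ 6/6 ✓
Row 3: (3,0)+ 3/4 ✓ · (3,1)+ 4/5 ✓ · (3,3)+ 5/5 ✓ · (3,4)+ 6/6 ✓ · (3,5)+ 4/4 ✓
Row 4: (4,0)# 0/3 ✗ · (4,1)+ 3/4 ✓ · (4,2)+ 3/3 ✓ · (4,4)+ 4/4 ✓ · (4,5)+ 3/3 ✓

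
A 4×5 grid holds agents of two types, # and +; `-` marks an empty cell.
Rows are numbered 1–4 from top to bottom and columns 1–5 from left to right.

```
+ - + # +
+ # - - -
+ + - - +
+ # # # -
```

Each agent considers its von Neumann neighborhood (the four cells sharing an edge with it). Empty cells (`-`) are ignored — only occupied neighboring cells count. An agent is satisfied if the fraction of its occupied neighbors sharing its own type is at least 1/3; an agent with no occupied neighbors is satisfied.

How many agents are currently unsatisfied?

Row 1: (1,1)+ 1/1 ok · (1,3)+ 0/1 unhappy · (1,4)# 0/2 unhappy · (1,5)+ 0/1 unhappy
Row 2: (2,1)+ 2/3 ok · (2,2)# 0/2 unhappy
Row 3: (3,1)+ 3/3 ok · (3,2)+ 1/3 ok · (3,5)+ 0/0 ok
Row 4: (4,1)+ 1/2 ok · (4,2)# 1/3 ok · (4,3)# 2/2 ok · (4,4)# 1/1 ok
Unsatisfied: (1,3), (1,4), (1,5), (2,2) — 4 in total.

4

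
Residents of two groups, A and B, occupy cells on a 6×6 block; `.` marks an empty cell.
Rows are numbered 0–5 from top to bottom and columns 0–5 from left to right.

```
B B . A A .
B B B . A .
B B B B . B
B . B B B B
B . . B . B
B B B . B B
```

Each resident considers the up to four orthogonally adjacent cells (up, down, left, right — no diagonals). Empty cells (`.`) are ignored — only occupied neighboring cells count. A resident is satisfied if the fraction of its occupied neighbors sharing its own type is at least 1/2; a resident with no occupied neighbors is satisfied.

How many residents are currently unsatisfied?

0

(0,0)B 2/2 satisfied
(0,1)B 2/2 satisfied
(0,3)A 1/1 satisfied
(0,4)A 2/2 satisfied
(1,0)B 3/3 satisfied
(1,1)B 4/4 satisfied
(1,2)B 2/2 satisfied
(1,4)A 1/1 satisfied
(2,0)B 3/3 satisfied
(2,1)B 3/3 satisfied
(2,2)B 4/4 satisfied
(2,3)B 2/2 satisfied
(2,5)B 1/1 satisfied
(3,0)B 2/2 satisfied
(3,2)B 2/2 satisfied
(3,3)B 4/4 satisfied
(3,4)B 2/2 satisfied
(3,5)B 3/3 satisfied
(4,0)B 2/2 satisfied
(4,3)B 1/1 satisfied
(4,5)B 2/2 satisfied
(5,0)B 2/2 satisfied
(5,1)B 2/2 satisfied
(5,2)B 1/1 satisfied
(5,4)B 1/1 satisfied
(5,5)B 2/2 satisfied
Every one meets the threshold.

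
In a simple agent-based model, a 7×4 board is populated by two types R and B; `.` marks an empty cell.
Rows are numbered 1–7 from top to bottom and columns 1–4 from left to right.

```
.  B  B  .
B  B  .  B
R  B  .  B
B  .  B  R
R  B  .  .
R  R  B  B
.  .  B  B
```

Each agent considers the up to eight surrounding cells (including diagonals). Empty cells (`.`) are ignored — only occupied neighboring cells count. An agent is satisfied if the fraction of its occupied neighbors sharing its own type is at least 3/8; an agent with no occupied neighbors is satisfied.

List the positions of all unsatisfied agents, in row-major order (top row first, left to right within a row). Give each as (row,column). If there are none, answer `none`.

Row 1: (1,2)B 3/3 satisfied · (1,3)B 3/3 satisfied
Row 2: (2,1)B 3/4 satisfied · (2,2)B 4/5 satisfied · (2,4)B 2/2 satisfied
Row 3: (3,1)R 0/4 not · (3,2)B 4/5 satisfied · (3,4)B 2/3 satisfied
Row 4: (4,1)B 2/4 satisfied · (4,3)B 3/4 satisfied · (4,4)R 0/2 not
Row 5: (5,1)R 2/4 satisfied · (5,2)B 3/6 satisfied
Row 6: (6,1)R 2/3 satisfied · (6,2)R 2/5 satisfied · (6,3)B 4/5 satisfied · (6,4)B 3/3 satisfied
Row 7: (7,3)B 3/4 satisfied · (7,4)B 3/3 satisfied

(3,1), (4,4)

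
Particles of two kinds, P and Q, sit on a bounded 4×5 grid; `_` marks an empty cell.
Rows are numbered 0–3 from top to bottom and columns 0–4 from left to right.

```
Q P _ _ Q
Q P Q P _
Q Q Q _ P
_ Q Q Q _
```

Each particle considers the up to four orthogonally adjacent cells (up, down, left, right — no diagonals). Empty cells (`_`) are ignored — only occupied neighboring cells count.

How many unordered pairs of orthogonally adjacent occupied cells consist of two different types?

Scan each occupied cell's neighbors to the right and below so each pair is counted once.
Row 0: Q(0,0)–P(0,1)≠ Q(0,0)–Q(1,0)= P(0,1)–P(1,1)=  → 1/3 unlike.
Row 1: Q(1,0)–P(1,1)≠ Q(1,0)–Q(2,0)= P(1,1)–Q(1,2)≠ P(1,1)–Q(2,1)≠ Q(1,2)–P(1,3)≠ Q(1,2)–Q(2,2)=  → 4/6 unlike.
Row 2: Q(2,0)–Q(2,1)= Q(2,1)–Q(2,2)= Q(2,1)–Q(3,1)= Q(2,2)–Q(3,2)=  → 0/4 unlike.
Row 3: Q(3,1)–Q(3,2)= Q(3,2)–Q(3,3)=  → 0/2 unlike.
Total adjacent occupied pairs: 15; unlike-type pairs: 5.

5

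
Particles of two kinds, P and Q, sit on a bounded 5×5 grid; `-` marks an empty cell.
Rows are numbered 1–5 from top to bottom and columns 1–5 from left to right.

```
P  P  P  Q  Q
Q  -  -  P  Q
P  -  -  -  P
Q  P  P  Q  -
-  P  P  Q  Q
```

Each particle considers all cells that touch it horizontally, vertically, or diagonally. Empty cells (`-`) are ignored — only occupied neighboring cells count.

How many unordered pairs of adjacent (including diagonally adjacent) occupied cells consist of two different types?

Scan each occupied cell's neighbors to the right and below (and the two forward diagonals) so each pair is counted once.
Row 1: P(1,1)–P(1,2)= P(1,1)–Q(2,1)≠ P(1,2)–P(1,3)= P(1,2)–Q(2,1)≠ P(1,3)–Q(1,4)≠ P(1,3)–P(2,4)= Q(1,4)–Q(1,5)= Q(1,4)–P(2,4)≠ Q(1,4)–Q(2,5)= Q(1,5)–Q(2,5)= Q(1,5)–P(2,4)≠  → 5/11 unlike.
Row 2: Q(2,1)–P(3,1)≠ P(2,4)–Q(2,5)≠ P(2,4)–P(3,5)= Q(2,5)–P(3,5)≠  → 3/4 unlike.
Row 3: P(3,1)–Q(4,1)≠ P(3,1)–P(4,2)= P(3,5)–Q(4,4)≠  → 2/3 unlike.
Row 4: Q(4,1)–P(4,2)≠ Q(4,1)–P(5,2)≠ P(4,2)–P(4,3)= P(4,2)–P(5,2)= P(4,2)–P(5,3)= P(4,3)–Q(4,4)≠ P(4,3)–P(5,3)= P(4,3)–Q(5,4)≠ P(4,3)–P(5,2)= Q(4,4)–Q(5,4)= Q(4,4)–Q(5,5)= Q(4,4)–P(5,3)≠  → 5/12 unlike.
Row 5: P(5,2)–P(5,3)= P(5,3)–Q(5,4)≠ Q(5,4)–Q(5,5)=  → 1/3 unlike.
Total adjacent occupied pairs: 33; unlike-type pairs: 16.

16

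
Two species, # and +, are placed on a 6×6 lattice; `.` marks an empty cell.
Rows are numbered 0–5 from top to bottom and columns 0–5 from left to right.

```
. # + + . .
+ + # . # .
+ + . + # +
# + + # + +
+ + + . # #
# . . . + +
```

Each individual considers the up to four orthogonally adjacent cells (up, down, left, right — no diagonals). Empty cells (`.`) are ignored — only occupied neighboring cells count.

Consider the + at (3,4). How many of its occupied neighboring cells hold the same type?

1

Occupied neighbors of (3,4): (2,4)=#, (4,4)=#, (3,3)=#, (3,5)=+.
Same type (+): 1 of 4.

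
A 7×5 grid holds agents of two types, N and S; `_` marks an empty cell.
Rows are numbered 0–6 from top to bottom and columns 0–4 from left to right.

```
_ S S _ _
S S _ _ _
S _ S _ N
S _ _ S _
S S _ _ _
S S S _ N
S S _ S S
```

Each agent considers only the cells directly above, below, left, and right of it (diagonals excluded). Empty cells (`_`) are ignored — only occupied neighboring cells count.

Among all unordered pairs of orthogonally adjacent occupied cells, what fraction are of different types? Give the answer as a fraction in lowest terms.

Scan each occupied cell's neighbors to the right and below so each pair is counted once.
Row 0: S(0,1)–S(0,2)= S(0,1)–S(1,1)=  → 0/2 unlike.
Row 1: S(1,0)–S(1,1)= S(1,0)–S(2,0)=  → 0/2 unlike.
Row 2: S(2,0)–S(3,0)=  → 0/1 unlike.
Row 3: S(3,0)–S(4,0)=  → 0/1 unlike.
Row 4: S(4,0)–S(4,1)= S(4,0)–S(5,0)= S(4,1)–S(5,1)=  → 0/3 unlike.
Row 5: S(5,0)–S(5,1)= S(5,0)–S(6,0)= S(5,1)–S(5,2)= S(5,1)–S(6,1)= N(5,4)–S(6,4)≠  → 1/5 unlike.
Row 6: S(6,0)–S(6,1)= S(6,3)–S(6,4)=  → 0/2 unlike.
Total adjacent occupied pairs: 16; unlike-type pairs: 1.
1/16 is already in lowest terms.

1/16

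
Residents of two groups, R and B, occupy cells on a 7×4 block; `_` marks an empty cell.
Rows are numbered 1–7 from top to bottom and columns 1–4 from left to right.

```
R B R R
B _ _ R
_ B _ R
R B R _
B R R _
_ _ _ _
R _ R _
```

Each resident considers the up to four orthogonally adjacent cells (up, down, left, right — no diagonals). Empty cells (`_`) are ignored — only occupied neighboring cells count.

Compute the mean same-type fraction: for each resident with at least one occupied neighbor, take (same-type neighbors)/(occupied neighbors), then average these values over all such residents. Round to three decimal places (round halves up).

0.470

(1,1)R 0/2
(1,2)B 0/2
(1,3)R 1/2
(1,4)R 2/2
(2,1)B 0/1
(2,4)R 2/2
(3,2)B 1/1
(3,4)R 1/1
(4,1)R 0/2
(4,2)B 1/4
(4,3)R 1/2
(5,1)B 0/2
(5,2)R 1/3
(5,3)R 2/2
(7,1)R — no occupied neighbors
(7,3)R — no occupied neighbors
Sum over 14 residents: 0/2 + 0/2 + 1/2 + 2/2 + 0/1 + 2/2 + 1/1 + 1/1 + 0/2 + 1/4 + 1/2 + 0/2 + 1/3 + 2/2 = 79/12; mean = 79/12 ÷ 14 = 79/168 = 0.470238… → 0.470.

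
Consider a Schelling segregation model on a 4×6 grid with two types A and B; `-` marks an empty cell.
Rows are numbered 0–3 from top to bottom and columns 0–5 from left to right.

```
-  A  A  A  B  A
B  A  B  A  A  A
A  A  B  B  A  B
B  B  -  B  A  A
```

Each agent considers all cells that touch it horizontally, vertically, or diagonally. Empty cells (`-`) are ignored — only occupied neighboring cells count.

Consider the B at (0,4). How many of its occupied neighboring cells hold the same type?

0

Occupied neighbors of (0,4): (0,3)=A, (0,5)=A, (1,3)=A, (1,4)=A, (1,5)=A.
Same type (B): 0 of 5.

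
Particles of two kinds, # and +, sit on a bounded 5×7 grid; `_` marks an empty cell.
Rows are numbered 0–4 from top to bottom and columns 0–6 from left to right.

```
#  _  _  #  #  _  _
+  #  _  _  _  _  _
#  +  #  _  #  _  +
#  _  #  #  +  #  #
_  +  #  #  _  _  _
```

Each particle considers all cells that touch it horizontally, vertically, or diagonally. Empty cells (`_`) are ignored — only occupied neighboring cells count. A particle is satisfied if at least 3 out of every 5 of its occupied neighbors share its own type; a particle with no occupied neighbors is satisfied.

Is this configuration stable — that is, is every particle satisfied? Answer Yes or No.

Row 0: (0,0)# 1/2 unhappy · (0,3)# 1/1 ok · (0,4)# 1/1 ok
Row 1: (1,0)+ 1/4 unhappy · (1,1)# 3/5 ok
Row 2: (2,0)# 2/4 unhappy · (2,1)+ 1/6 unhappy · (2,2)# 3/4 ok · (2,4)# 2/3 ok · (2,6)+ 0/2 unhappy
Row 3: (3,0)# 1/3 unhappy · (3,2)# 4/6 ok · (3,3)# 5/6 ok · (3,4)+ 0/4 unhappy · (3,5)# 2/4 unhappy · (3,6)# 1/2 unhappy
Row 4: (4,1)+ 0/3 unhappy · (4,2)# 3/4 ok · (4,3)# 3/4 ok
For instance (0,0) has only 1/2 same-type neighbors, below 3/5.

No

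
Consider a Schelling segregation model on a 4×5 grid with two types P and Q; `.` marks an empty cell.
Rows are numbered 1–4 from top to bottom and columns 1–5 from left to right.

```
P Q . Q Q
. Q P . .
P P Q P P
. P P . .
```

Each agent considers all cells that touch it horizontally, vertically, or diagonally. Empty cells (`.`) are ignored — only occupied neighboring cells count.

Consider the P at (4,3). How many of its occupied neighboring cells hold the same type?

Occupied neighbors of (4,3): (3,2)=P, (3,3)=Q, (3,4)=P, (4,2)=P.
Same type (P): 3 of 4.

3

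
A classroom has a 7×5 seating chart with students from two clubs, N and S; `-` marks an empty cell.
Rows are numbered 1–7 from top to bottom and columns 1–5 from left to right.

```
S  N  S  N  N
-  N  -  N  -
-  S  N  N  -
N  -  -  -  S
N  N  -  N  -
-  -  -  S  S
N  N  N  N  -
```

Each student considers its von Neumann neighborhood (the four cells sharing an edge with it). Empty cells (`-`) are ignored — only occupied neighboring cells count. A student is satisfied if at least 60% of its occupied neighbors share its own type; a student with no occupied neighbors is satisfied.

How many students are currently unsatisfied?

Row 1: (1,1)S 0/1 ✗ · (1,2)N 1/3 ✗ · (1,3)S 0/2 ✗ · (1,4)N 2/3 ✓ · (1,5)N 1/1 ✓
Row 2: (2,2)N 1/2 ✗ · (2,4)N 2/2 ✓
Row 3: (3,2)S 0/2 ✗ · (3,3)N 1/2 ✗ · (3,4)N 2/2 ✓
Row 4: (4,1)N 1/1 ✓ · (4,5)S 0/0 ✓
Row 5: (5,1)N 2/2 ✓ · (5,2)N 1/1 ✓ · (5,4)N 0/1 ✗
Row 6: (6,4)S 1/3 ✗ · (6,5)S 1/1 ✓
Row 7: (7,1)N 1/1 ✓ · (7,2)N 2/2 ✓ · (7,3)N 2/2 ✓ · (7,4)N 1/2 ✗
Unsatisfied: (1,1), (1,2), (1,3), (2,2), (3,2), (3,3), (5,4), (6,4), (7,4) — 9 in total.

9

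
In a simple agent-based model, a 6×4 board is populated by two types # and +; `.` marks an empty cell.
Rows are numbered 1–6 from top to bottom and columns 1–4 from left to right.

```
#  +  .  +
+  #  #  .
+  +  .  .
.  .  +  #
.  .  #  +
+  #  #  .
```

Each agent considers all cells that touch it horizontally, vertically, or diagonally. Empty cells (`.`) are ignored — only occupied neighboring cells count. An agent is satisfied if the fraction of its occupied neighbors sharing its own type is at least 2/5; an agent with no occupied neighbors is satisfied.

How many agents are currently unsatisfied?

8

(1,1)# 1/3 ✗
(1,2)+ 1/4 ✗
(1,4)+ 0/1 ✗
(2,1)+ 3/5 ✓
(2,2)# 2/6 ✗
(2,3)# 1/4 ✗
(3,1)+ 2/3 ✓
(3,2)+ 3/5 ✓
(4,3)+ 2/4 ✓
(4,4)# 1/3 ✗
(5,3)# 3/5 ✓
(5,4)+ 1/4 ✗
(6,1)+ 0/1 ✗
(6,2)# 2/3 ✓
(6,3)# 2/3 ✓
Unsatisfied: (1,1), (1,2), (1,4), (2,2), (2,3), (4,4), (5,4), (6,1) — 8 in total.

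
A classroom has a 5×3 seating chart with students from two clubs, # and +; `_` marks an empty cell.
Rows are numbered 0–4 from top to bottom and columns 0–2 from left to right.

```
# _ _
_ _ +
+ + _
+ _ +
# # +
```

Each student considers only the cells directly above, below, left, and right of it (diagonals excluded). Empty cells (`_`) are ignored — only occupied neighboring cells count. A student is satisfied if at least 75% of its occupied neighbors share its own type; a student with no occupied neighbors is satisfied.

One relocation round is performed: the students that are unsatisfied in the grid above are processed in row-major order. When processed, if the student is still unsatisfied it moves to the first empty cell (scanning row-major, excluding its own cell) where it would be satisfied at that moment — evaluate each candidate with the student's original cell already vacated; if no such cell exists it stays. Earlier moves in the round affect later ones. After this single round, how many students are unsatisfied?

0

Initially unsatisfied (in order): (3,0), (4,0), (4,1), (4,2).
  (3,0) → (0,2).
  (4,0): now satisfied by earlier moves; stays.
  (4,1): no empty cell satisfies it; stays.
  (4,2) → (1,1).
Resulting grid:
# _ +
_ + +
+ + _
_ _ +
# # _
All satisfied now.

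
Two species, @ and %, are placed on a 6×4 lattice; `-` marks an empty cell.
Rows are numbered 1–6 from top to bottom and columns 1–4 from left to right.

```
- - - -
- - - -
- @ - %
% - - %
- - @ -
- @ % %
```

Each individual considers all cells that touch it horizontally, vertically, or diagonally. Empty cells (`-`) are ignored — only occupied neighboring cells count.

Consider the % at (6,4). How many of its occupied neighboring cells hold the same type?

1

Occupied neighbors of (6,4): (5,3)=@, (6,3)=%.
Same type (%): 1 of 2.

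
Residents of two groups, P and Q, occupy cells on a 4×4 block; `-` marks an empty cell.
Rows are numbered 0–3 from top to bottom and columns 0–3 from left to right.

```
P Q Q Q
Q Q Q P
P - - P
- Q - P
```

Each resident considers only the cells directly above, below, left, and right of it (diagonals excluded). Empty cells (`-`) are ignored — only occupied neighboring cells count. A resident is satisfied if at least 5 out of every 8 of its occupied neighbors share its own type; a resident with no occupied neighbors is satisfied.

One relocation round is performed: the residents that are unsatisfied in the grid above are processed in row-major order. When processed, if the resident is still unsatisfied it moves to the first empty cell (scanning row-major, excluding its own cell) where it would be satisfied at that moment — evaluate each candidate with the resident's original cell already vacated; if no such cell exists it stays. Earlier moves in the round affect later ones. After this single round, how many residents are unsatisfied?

Initially unsatisfied (in order): (0,0), (0,3), (1,0), (1,3), (2,0).
  (0,0): no empty cell satisfies it; stays.
  (0,3) → (2,1).
  (1,0) → (2,2).
  (1,3) → (1,0).
  (2,0): no empty cell satisfies it; stays.
Resulting grid:
P Q Q -
P Q Q -
P Q Q P
- Q - P
Unsatisfied now: (0,0), (2,0), (2,3).

3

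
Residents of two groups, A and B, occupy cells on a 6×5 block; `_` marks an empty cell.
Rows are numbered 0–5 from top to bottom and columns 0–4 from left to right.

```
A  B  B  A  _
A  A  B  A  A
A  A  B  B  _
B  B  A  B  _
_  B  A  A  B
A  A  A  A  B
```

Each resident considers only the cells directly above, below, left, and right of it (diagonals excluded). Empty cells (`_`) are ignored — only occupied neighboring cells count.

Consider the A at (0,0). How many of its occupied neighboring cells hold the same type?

1

Occupied neighbors of (0,0): (1,0)=A, (0,1)=B.
Same type (A): 1 of 2.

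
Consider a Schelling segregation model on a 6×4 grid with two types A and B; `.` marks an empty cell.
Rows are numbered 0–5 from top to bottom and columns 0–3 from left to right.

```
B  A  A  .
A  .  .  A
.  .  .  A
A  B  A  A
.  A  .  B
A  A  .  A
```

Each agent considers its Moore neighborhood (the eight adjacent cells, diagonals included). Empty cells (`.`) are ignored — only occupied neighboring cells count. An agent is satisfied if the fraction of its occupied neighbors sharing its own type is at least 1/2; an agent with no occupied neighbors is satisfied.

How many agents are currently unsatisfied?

Row 0: (0,0)B 0/2 ✗ · (0,1)A 2/3 ✓ · (0,2)A 2/2 ✓
Row 1: (1,0)A 1/2 ✓ · (1,3)A 2/2 ✓
Row 2: (2,3)A 3/3 ✓
Row 3: (3,0)A 1/2 ✓ · (3,1)B 0/3 ✗ · (3,2)A 3/5 ✓ · (3,3)A 2/3 ✓
Row 4: (4,1)A 4/5 ✓ · (4,3)B 0/3 ✗
Row 5: (5,0)A 2/2 ✓ · (5,1)A 2/2 ✓ · (5,3)A 0/1 ✗
Unsatisfied: (0,0), (3,1), (4,3), (5,3) — 4 in total.

4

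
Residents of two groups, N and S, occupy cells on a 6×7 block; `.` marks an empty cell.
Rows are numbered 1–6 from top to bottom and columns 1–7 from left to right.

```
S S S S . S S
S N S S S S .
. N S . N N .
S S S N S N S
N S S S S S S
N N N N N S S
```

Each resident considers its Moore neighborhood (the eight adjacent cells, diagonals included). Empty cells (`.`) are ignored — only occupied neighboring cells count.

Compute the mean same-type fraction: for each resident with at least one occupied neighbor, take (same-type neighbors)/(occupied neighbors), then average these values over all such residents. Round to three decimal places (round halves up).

Row 1: (1,1)S 2/3 · (1,2)S 4/5 · (1,3)S 4/5 · (1,4)S 4/4 · (1,6)S 3/3 · (1,7)S 2/2
Row 2: (2,1)S 2/4 · (2,2)N 1/7 · (2,3)S 5/7 · (2,4)S 5/6 · (2,5)S 4/6 · (2,6)S 3/5
Row 3: (3,2)N 1/7 · (3,3)S 4/7 · (3,5)N 3/7 · (3,6)N 2/6
Row 4: (4,1)S 2/4 · (4,2)S 5/7 · (4,3)S 5/7 · (4,4)N 1/7 · (4,5)S 3/7 · (4,6)N 2/7 · (4,7)S 2/4
Row 5: (5,1)N 2/5 · (5,2)S 4/8 · (5,3)S 4/8 · (5,4)S 4/8 · (5,5)S 4/8 · (5,6)S 6/8 · (5,7)S 4/5
Row 6: (6,1)N 2/3 · (6,2)N 3/5 · (6,3)N 2/5 · (6,4)N 2/5 · (6,5)N 1/5 · (6,6)S 4/5 · (6,7)S 3/3
Sum over 37 residents: 2/3 + 4/5 + 4/5 + 4/4 + 3/3 + 2/2 + 2/4 + 1/7 + 5/7 + 5/6 + 4/6 + 3/5 + 1/7 + 4/7 + 3/7 + 2/6 + 2/4 + 5/7 + 5/7 + 1/7 + 3/7 + 2/7 + 2/4 + 2/5 + 4/8 + 4/8 + 4/8 + 4/8 + 6/8 + 4/5 + 2/3 + 3/5 + 2/5 + 2/5 + 1/5 + 4/5 + 3/3 = 9031/420; mean = 9031/420 ÷ 37 = 9031/15540 = 0.581145… → 0.581.

0.581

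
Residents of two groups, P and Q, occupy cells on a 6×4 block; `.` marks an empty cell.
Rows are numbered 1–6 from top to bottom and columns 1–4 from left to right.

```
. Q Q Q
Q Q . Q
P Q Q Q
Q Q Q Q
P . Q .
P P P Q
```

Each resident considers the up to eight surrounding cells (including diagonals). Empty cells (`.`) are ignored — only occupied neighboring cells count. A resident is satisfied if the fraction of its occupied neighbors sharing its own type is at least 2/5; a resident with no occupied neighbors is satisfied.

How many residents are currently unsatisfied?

Row 1: (1,2)Q 3/3 ✓ · (1,3)Q 4/4 ✓ · (1,4)Q 2/2 ✓
Row 2: (2,1)Q 3/4 ✓ · (2,2)Q 5/6 ✓ · (2,4)Q 4/4 ✓
Row 3: (3,1)P 0/5 ✗ · (3,2)Q 6/7 ✓ · (3,3)Q 7/7 ✓ · (3,4)Q 4/4 ✓
Row 4: (4,1)Q 2/4 ✓ · (4,2)Q 5/7 ✓ · (4,3)Q 6/6 ✓ · (4,4)Q 4/4 ✓
Row 5: (5,1)P 2/4 ✓ · (5,3)Q 4/6 ✓
Row 6: (6,1)P 2/2 ✓ · (6,2)P 3/4 ✓ · (6,3)P 1/3 ✗ · (6,4)Q 1/2 ✓
Unsatisfied: (3,1), (6,3) — 2 in total.

2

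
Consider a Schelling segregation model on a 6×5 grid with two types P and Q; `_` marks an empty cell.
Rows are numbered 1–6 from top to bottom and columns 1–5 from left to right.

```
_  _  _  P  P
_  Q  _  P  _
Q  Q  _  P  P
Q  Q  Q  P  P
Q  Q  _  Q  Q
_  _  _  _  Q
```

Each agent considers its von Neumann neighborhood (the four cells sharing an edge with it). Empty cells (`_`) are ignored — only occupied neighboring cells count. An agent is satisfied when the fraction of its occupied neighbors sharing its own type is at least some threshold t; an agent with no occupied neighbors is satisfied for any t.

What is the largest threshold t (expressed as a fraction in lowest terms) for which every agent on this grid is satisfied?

(1,4)P 2/2
(1,5)P 1/1
(2,2)Q 1/1
(2,4)P 2/2
(3,1)Q 2/2
(3,2)Q 3/3
(3,4)P 3/3
(3,5)P 2/2
(4,1)Q 3/3
(4,2)Q 4/4
(4,3)Q 1/2
(4,4)P 2/4
(4,5)P 2/3
(5,1)Q 2/2
(5,2)Q 2/2
(5,4)Q 1/2
(5,5)Q 2/3
(6,5)Q 1/1
The smallest same-type fraction is 1/2 at (4,3), which reduces to 1/2. Any threshold above that leaves this agent unsatisfied.

1/2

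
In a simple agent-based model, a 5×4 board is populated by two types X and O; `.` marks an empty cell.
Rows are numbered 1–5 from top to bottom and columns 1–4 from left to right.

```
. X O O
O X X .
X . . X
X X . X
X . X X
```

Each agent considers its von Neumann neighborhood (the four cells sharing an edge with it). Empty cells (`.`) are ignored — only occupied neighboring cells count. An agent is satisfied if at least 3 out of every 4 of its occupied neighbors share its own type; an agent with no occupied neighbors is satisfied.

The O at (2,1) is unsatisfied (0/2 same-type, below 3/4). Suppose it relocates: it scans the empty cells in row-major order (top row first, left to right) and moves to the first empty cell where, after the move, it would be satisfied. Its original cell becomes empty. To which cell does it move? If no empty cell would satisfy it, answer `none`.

Vacating (2,1). Empty cells in order:
  (1,1): 0/1 same-type → still unsatisfied.
  (2,4): 1/3 same-type → still unsatisfied.
  (3,2): 0/3 same-type → still unsatisfied.
  (3,3): 0/2 same-type → still unsatisfied.
  (4,3): 0/3 same-type → still unsatisfied.
  (5,2): 0/3 same-type → still unsatisfied.

none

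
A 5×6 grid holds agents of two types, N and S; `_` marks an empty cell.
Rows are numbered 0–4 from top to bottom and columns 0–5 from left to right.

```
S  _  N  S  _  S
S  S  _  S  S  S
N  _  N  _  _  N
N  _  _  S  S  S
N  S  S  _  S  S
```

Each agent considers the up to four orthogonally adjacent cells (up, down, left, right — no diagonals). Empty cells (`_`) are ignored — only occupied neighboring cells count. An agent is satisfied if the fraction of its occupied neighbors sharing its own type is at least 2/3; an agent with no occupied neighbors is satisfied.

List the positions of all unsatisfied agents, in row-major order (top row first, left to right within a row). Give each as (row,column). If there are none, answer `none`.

(0,2), (0,3), (2,0), (2,5), (4,0), (4,1)

(0,0)S 1/1 satisfied
(0,2)N 0/1 not
(0,3)S 1/2 not
(0,5)S 1/1 satisfied
(1,0)S 2/3 satisfied
(1,1)S 1/1 satisfied
(1,3)S 2/2 satisfied
(1,4)S 2/2 satisfied
(1,5)S 2/3 satisfied
(2,0)N 1/2 not
(2,2)N 0/0 satisfied
(2,5)N 0/2 not
(3,0)N 2/2 satisfied
(3,3)S 1/1 satisfied
(3,4)S 3/3 satisfied
(3,5)S 2/3 satisfied
(4,0)N 1/2 not
(4,1)S 1/2 not
(4,2)S 1/1 satisfied
(4,4)S 2/2 satisfied
(4,5)S 2/2 satisfied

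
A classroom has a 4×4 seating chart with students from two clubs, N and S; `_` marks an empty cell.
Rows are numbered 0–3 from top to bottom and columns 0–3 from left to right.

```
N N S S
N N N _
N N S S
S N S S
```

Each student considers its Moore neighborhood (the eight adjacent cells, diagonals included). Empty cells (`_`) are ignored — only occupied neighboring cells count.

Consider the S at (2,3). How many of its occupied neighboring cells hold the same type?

3

Occupied neighbors of (2,3): (1,2)=N, (2,2)=S, (3,2)=S, (3,3)=S.
Same type (S): 3 of 4.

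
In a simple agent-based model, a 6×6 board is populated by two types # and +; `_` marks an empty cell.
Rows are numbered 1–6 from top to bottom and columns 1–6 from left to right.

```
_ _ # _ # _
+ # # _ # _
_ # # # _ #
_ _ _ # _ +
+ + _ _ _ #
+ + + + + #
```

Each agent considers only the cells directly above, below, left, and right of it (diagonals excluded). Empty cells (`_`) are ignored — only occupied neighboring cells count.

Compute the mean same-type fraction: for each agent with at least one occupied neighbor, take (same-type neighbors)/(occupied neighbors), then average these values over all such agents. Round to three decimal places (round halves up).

0.770

Row 1: (1,3)# 1/1 · (1,5)# 1/1
Row 2: (2,1)+ 0/1 · (2,2)# 2/3 · (2,3)# 3/3 · (2,5)# 1/1
Row 3: (3,2)# 2/2 · (3,3)# 3/3 · (3,4)# 2/2 · (3,6)# 0/1
Row 4: (4,4)# 1/1 · (4,6)+ 0/2
Row 5: (5,1)+ 2/2 · (5,2)+ 2/2 · (5,6)# 1/2
Row 6: (6,1)+ 2/2 · (6,2)+ 3/3 · (6,3)+ 2/2 · (6,4)+ 2/2 · (6,5)+ 1/2 · (6,6)# 1/2
Sum over 21 agents: 1/1 + 1/1 + 0/1 + 2/3 + 3/3 + 1/1 + 2/2 + 3/3 + 2/2 + 0/1 + 1/1 + 0/2 + 2/2 + 2/2 + 1/2 + 2/2 + 3/3 + 2/2 + 2/2 + 1/2 + 1/2 = 97/6; mean = 97/6 ÷ 21 = 97/126 = 0.769841… → 0.770.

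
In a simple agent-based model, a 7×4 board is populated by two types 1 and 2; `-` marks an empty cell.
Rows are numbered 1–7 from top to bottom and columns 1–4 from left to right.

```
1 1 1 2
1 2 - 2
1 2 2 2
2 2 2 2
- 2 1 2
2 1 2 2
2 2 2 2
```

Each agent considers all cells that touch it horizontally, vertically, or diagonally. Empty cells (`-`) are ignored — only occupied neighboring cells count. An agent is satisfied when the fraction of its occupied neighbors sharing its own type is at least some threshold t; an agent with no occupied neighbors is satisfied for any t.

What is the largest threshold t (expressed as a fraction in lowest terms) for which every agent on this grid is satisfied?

Row 1: (1,1)1 2/3 · (1,2)1 3/4 · (1,3)1 1/4 · (1,4)2 1/2
Row 2: (2,1)1 3/5 · (2,2)2 2/7 · (2,4)2 3/4
Row 3: (3,1)1 1/5 · (3,2)2 5/7 · (3,3)2 7/7 · (3,4)2 4/4
Row 4: (4,1)2 3/4 · (4,2)2 5/7 · (4,3)2 7/8 · (4,4)2 4/5
Row 5: (5,2)2 5/7 · (5,3)1 1/8 · (5,4)2 4/5
Row 6: (6,1)2 3/4 · (6,2)1 1/7 · (6,3)2 6/8 · (6,4)2 4/5
Row 7: (7,1)2 2/3 · (7,2)2 4/5 · (7,3)2 4/5 · (7,4)2 3/3
The smallest same-type fraction is 1/8 at (5,3), which reduces to 1/8. Any threshold above that leaves this agent unsatisfied.

1/8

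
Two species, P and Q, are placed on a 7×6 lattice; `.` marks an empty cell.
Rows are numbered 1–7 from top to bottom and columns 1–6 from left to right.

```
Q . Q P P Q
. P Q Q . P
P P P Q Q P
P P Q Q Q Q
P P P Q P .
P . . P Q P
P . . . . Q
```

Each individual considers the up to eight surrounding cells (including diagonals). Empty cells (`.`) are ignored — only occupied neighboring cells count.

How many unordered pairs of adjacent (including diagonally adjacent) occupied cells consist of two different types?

34

Scan each occupied cell's neighbors to the right and below (and the two forward diagonals) so each pair is counted once.
From row 1: 8 unlike of 12 pairs (running 8/12).
From row 2: 5 unlike of 13 pairs (running 13/25).
From row 3: 7 unlike of 21 pairs (running 20/46).
From row 4: 7 unlike of 19 pairs (running 27/65).
From row 5: 4 unlike of 12 pairs (running 31/77).
From row 6: 3 unlike of 5 pairs (running 34/82).
Total adjacent occupied pairs: 82; unlike-type pairs: 34.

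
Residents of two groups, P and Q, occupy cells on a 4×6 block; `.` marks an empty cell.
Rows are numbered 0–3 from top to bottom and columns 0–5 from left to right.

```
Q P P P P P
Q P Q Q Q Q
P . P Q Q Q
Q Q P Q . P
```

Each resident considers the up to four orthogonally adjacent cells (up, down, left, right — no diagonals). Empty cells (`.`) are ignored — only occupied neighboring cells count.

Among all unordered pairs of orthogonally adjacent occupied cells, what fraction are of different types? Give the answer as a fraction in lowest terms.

14/31

Scan each occupied cell's neighbors to the right and below so each pair is counted once.
From row 0: 5 unlike of 11 pairs (running 5/11).
From row 1: 4 unlike of 10 pairs (running 9/21).
From row 2: 3 unlike of 7 pairs (running 12/28).
From row 3: 2 unlike of 3 pairs (running 14/31).
Total adjacent occupied pairs: 31; unlike-type pairs: 14.
14/31 is already in lowest terms.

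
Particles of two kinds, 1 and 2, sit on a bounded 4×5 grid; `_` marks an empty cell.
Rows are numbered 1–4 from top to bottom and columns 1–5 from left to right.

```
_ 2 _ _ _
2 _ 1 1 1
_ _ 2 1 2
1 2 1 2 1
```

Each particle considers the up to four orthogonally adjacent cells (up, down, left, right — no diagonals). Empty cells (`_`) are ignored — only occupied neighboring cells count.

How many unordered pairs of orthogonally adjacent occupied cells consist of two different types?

11

Scan each occupied cell's neighbors to the right and below so each pair is counted once.
Row 2: 1(2,3)–1(2,4)= 1(2,3)–2(3,3)≠ 1(2,4)–1(2,5)= 1(2,4)–1(3,4)= 1(2,5)–2(3,5)≠  → 2/5 unlike.
Row 3: 2(3,3)–1(3,4)≠ 2(3,3)–1(4,3)≠ 1(3,4)–2(3,5)≠ 1(3,4)–2(4,4)≠ 2(3,5)–1(4,5)≠  → 5/5 unlike.
Row 4: 1(4,1)–2(4,2)≠ 2(4,2)–1(4,3)≠ 1(4,3)–2(4,4)≠ 2(4,4)–1(4,5)≠  → 4/4 unlike.
Total adjacent occupied pairs: 14; unlike-type pairs: 11.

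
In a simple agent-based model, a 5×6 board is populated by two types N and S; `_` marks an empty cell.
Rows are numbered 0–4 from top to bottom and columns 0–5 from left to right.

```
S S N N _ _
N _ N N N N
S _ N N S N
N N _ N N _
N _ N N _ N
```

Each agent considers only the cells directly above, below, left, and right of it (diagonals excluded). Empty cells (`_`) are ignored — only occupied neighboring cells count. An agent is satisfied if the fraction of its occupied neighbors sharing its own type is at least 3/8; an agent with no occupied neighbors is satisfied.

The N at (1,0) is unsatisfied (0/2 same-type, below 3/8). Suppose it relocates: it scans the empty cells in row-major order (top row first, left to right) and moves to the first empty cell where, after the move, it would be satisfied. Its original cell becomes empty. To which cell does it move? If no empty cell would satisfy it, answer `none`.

Vacating (1,0). Empty cells in order:
  (0,4): 2/2 same-type → satisfied — stop here.

(0,4)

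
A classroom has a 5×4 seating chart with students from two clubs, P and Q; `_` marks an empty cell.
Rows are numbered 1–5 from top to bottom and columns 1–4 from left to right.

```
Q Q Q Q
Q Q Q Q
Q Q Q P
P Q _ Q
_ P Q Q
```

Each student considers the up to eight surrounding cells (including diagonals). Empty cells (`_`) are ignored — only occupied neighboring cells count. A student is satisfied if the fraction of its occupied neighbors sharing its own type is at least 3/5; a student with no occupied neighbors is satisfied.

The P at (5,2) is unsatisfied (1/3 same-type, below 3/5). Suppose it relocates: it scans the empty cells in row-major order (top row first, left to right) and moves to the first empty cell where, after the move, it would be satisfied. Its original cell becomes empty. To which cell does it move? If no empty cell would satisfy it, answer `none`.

none

Vacating (5,2). Empty cells in order:
  (4,3): 1/7 same-type → still unsatisfied.
  (5,1): 1/2 same-type → still unsatisfied.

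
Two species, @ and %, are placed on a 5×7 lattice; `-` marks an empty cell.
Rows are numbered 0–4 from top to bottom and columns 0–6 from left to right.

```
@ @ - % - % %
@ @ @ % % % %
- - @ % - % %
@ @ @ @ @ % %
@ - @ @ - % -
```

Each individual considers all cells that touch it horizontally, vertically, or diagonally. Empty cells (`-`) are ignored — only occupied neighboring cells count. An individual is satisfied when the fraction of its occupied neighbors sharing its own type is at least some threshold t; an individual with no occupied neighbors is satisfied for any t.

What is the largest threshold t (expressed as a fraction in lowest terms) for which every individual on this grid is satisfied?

2/7

Row 0: (0,0)@ 3/3 · (0,1)@ 4/4 · (0,3)% 2/3 · (0,5)% 4/4 · (0,6)% 3/3
Row 1: (1,0)@ 3/3 · (1,1)@ 5/5 · (1,2)@ 3/6 · (1,3)% 3/5 · (1,4)% 6/6 · (1,5)% 6/6 · (1,6)% 5/5
Row 2: (2,2)@ 5/7 · (2,3)% 2/7 · (2,5)% 6/7 · (2,6)% 5/5
Row 3: (3,0)@ 2/2 · (3,1)@ 5/5 · (3,2)@ 5/6 · (3,3)@ 5/6 · (3,4)@ 2/6 · (3,5)% 4/5 · (3,6)% 4/4
Row 4: (4,0)@ 2/2 · (4,2)@ 4/4 · (4,3)@ 4/4 · (4,5)% 2/3
The smallest same-type fraction is 2/7 at (2,3), which reduces to 2/7. Any threshold above that leaves this individual unsatisfied.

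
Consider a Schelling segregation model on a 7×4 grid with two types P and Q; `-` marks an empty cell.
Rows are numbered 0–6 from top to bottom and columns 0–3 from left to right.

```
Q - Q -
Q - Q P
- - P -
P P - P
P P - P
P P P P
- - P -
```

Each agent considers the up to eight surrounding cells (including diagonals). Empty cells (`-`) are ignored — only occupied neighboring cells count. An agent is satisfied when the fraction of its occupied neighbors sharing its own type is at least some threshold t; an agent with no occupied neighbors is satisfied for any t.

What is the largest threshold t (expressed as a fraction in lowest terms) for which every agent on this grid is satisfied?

(0,0)Q 1/1
(0,2)Q 1/2
(1,0)Q 1/1
(1,2)Q 1/3
(1,3)P 1/3
(2,2)P 3/4
(3,0)P 3/3
(3,1)P 4/4
(3,3)P 2/2
(4,0)P 5/5
(4,1)P 6/6
(4,3)P 3/3
(5,0)P 3/3
(5,1)P 5/5
(5,2)P 5/5
(5,3)P 3/3
(6,2)P 3/3
The smallest same-type fraction is 1/3 at (1,2), which reduces to 1/3. Any threshold above that leaves this agent unsatisfied.

1/3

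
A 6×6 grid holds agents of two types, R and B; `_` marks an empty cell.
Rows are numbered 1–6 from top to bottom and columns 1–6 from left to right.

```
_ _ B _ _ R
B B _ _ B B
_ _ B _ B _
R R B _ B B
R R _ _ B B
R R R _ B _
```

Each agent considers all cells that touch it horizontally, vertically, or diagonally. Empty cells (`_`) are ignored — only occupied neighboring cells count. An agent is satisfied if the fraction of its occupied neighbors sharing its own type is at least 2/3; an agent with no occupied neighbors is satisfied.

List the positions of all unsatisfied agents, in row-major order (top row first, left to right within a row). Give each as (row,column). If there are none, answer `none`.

(1,6), (4,2), (4,3)

Row 1: (1,3)B 1/1 satisfied · (1,6)R 0/2 not
Row 2: (2,1)B 1/1 satisfied · (2,2)B 3/3 satisfied · (2,5)B 2/3 satisfied · (2,6)B 2/3 satisfied
Row 3: (3,3)B 2/3 satisfied · (3,5)B 4/4 satisfied
Row 4: (4,1)R 3/3 satisfied · (4,2)R 3/5 not · (4,3)B 1/3 not · (4,5)B 4/4 satisfied · (4,6)B 4/4 satisfied
Row 5: (5,1)R 5/5 satisfied · (5,2)R 6/7 satisfied · (5,5)B 4/4 satisfied · (5,6)B 4/4 satisfied
Row 6: (6,1)R 3/3 satisfied · (6,2)R 4/4 satisfied · (6,3)R 2/2 satisfied · (6,5)B 2/2 satisfied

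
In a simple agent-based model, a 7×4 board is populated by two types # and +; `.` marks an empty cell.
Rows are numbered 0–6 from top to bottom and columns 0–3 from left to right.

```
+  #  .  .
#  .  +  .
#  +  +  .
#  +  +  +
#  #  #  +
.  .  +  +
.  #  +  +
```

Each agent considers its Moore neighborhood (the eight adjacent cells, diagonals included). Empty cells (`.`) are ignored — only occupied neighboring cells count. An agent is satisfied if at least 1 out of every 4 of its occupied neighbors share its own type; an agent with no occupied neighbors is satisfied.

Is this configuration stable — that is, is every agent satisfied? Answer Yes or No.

(0,0)+ 0/2 unhappy
(0,1)# 1/3 ok
(1,0)# 2/4 ok
(1,2)+ 2/3 ok
(2,0)# 2/4 ok
(2,1)+ 4/7 ok
(2,2)+ 5/5 ok
(3,0)# 3/5 ok
(3,1)+ 3/8 ok
(3,2)+ 5/7 ok
(3,3)+ 3/4 ok
(4,0)# 2/3 ok
(4,1)# 3/6 ok
(4,2)# 1/7 unhappy
(4,3)+ 4/5 ok
(5,2)+ 4/7 ok
(5,3)+ 4/5 ok
(6,1)# 0/2 unhappy
(6,2)+ 3/4 ok
(6,3)+ 3/3 ok
For instance (0,0) has only 0/2 same-type neighbors, below 1/4.

No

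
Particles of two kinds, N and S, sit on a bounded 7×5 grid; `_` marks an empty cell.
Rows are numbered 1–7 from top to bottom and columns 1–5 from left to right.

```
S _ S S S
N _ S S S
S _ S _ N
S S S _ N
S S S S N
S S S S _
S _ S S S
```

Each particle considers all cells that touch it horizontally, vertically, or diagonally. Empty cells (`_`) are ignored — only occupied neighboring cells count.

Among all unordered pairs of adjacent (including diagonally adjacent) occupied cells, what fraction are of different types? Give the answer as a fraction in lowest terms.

Scan each occupied cell's neighbors to the right and below (and the two forward diagonals) so each pair is counted once.
Row 1: S(1,1)–N(2,1)≠ S(1,3)–S(1,4)= S(1,3)–S(2,3)= S(1,3)–S(2,4)= S(1,4)–S(1,5)= S(1,4)–S(2,4)= S(1,4)–S(2,5)= S(1,4)–S(2,3)= S(1,5)–S(2,5)= S(1,5)–S(2,4)=  → 1/10 unlike.
Row 2: N(2,1)–S(3,1)≠ S(2,3)–S(2,4)= S(2,3)–S(3,3)= S(2,4)–S(2,5)= S(2,4)–N(3,5)≠ S(2,4)–S(3,3)= S(2,5)–N(3,5)≠  → 3/7 unlike.
Row 3: S(3,1)–S(4,1)= S(3,1)–S(4,2)= S(3,3)–S(4,3)= S(3,3)–S(4,2)= N(3,5)–N(4,5)=  → 0/5 unlike.
Row 4: S(4,1)–S(4,2)= S(4,1)–S(5,1)= S(4,1)–S(5,2)= S(4,2)–S(4,3)= S(4,2)–S(5,2)= S(4,2)–S(5,3)= S(4,2)–S(5,1)= S(4,3)–S(5,3)= S(4,3)–S(5,4)= S(4,3)–S(5,2)= N(4,5)–N(5,5)= N(4,5)–S(5,4)≠  → 1/12 unlike.
Row 5: S(5,1)–S(5,2)= S(5,1)–S(6,1)= S(5,1)–S(6,2)= S(5,2)–S(5,3)= S(5,2)–S(6,2)= S(5,2)–S(6,3)= S(5,2)–S(6,1)= S(5,3)–S(5,4)= S(5,3)–S(6,3)= S(5,3)–S(6,4)= S(5,3)–S(6,2)= S(5,4)–N(5,5)≠ S(5,4)–S(6,4)= S(5,4)–S(6,3)= N(5,5)–S(6,4)≠  → 2/15 unlike.
Row 6: S(6,1)–S(6,2)= S(6,1)–S(7,1)= S(6,2)–S(6,3)= S(6,2)–S(7,3)= S(6,2)–S(7,1)= S(6,3)–S(6,4)= S(6,3)–S(7,3)= S(6,3)–S(7,4)= S(6,4)–S(7,4)= S(6,4)–S(7,5)= S(6,4)–S(7,3)=  → 0/11 unlike.
Row 7: S(7,3)–S(7,4)= S(7,4)–S(7,5)=  → 0/2 unlike.
Total adjacent occupied pairs: 62; unlike-type pairs: 7.
7/62 is already in lowest terms.

7/62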